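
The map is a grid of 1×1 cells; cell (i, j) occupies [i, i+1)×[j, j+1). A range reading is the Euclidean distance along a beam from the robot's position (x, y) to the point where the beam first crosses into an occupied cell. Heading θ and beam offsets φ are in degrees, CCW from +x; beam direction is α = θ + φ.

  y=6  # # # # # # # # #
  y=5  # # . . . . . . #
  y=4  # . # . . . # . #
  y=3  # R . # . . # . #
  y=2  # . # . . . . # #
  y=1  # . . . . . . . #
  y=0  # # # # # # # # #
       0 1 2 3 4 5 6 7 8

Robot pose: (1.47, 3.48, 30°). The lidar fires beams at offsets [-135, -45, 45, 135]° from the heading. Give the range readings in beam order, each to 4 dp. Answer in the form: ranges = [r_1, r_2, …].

ranges = [1.8159, 1.5840, 1.5736, 0.4866]

beam 1: φ=-135°, α=255°
  cosα=-0.2588 sinα=-0.9659 | (1,3) | tMaxX 1.8159 tMaxY 0.4969 | tΔX 3.8637 tΔY 1.0353
    t=0.4969 [y] (1,2)
    t=1.5322 [y] (1,1)
    t=1.8159 [x] (0,1) — stop
  → r_1 = 1.8159
beam 2: φ=-45°, α=345°
  cosα=0.9659 sinα=-0.2588 | (1,3) | tMaxX 0.5487 tMaxY 1.8546 | tΔX 1.0353 tΔY 3.8637
    t=0.5487 [x] (2,3)
    t=1.5840 [x] (3,3) — stop
  → r_2 = 1.5840
beam 3: φ=45°, α=75°
  cosα=0.2588 sinα=0.9659 | (1,3) | tMaxX 2.0478 tMaxY 0.5383 | tΔX 3.8637 tΔY 1.0353
    t=0.5383 [y] (1,4)
    t=1.5736 [y] (1,5) — stop
  → r_3 = 1.5736
beam 4: φ=135°, α=165°
  cosα=-0.9659 sinα=0.2588 | (1,3) | tMaxX 0.4866 tMaxY 2.0091 | tΔX 1.0353 tΔY 3.8637
    t=0.4866 [x] (0,3) — stop
  → r_4 = 0.4866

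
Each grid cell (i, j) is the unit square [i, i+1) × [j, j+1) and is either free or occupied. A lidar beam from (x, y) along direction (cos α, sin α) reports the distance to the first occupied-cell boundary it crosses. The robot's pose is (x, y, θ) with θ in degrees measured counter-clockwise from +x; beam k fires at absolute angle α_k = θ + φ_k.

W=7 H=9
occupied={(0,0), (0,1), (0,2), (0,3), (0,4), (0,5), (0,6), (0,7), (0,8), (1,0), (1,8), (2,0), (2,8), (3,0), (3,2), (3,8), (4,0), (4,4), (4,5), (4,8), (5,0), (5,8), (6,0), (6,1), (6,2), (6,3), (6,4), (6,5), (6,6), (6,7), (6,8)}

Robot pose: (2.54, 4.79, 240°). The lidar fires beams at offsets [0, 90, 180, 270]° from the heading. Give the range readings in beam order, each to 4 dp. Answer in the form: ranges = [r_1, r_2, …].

beam 1: φ=0°, α=240°
  cosα=-0.5000 sinα=-0.8660 | (2,4) | tMaxX 1.0800 tMaxY 0.9122 | tΔX 2.0000 tΔY 1.1547
    t=0.9122 [y] (2,3)
    t=1.0800 [x] (1,3)
    t=2.0669 [y] (1,2)
    t=3.0800 [x] (0,2) — stop
  → r_1 = 3.0800
beam 2: φ=90°, α=330°
  cosα=0.8660 sinα=-0.5000 | (2,4) | tMaxX 0.5312 tMaxY 1.5800 | tΔX 1.1547 tΔY 2.0000
    t=0.5312 [x] (3,4)
    t=1.5800 [y] (3,3)
    t=1.6859 [x] (4,3)
    t=2.8406 [x] (5,3)
    t=3.5800 [y] (5,2)
    t=3.9953 [x] (6,2) — stop
  → r_2 = 3.9953
beam 3: φ=180°, α=60°
  cosα=0.5000 sinα=0.8660 | (2,4) | tMaxX 0.9200 tMaxY 0.2425 | tΔX 2.0000 tΔY 1.1547
    t=0.2425 [y] (2,5)
    t=0.9200 [x] (3,5)
    t=1.3972 [y] (3,6)
    t=2.5519 [y] (3,7)
    t=2.9200 [x] (4,7)
    t=3.7066 [y] (4,8) — stop
  → r_3 = 3.7066
beam 4: φ=270°, α=150°
  cosα=-0.8660 sinα=0.5000 | (2,4) | tMaxX 0.6235 tMaxY 0.4200 | tΔX 1.1547 tΔY 2.0000
    t=0.4200 [y] (2,5)
    t=0.6235 [x] (1,5)
    t=1.7782 [x] (0,5) — stop
  → r_4 = 1.7782

ranges = [3.0800, 3.9953, 3.7066, 1.7782]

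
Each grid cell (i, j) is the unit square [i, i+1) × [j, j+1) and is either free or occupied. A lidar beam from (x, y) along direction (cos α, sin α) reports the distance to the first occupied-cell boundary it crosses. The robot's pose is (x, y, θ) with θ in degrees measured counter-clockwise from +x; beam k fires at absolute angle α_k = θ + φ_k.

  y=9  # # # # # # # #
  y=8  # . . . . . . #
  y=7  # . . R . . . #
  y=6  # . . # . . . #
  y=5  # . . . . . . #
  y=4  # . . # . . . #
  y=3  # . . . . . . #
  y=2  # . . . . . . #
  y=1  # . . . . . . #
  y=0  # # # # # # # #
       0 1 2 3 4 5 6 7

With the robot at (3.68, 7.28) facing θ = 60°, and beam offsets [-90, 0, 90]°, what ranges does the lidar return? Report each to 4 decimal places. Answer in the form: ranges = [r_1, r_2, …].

beam 1: φ=-90°, α=330°
  direction (0.8660, -0.5000); cell (3,7); t to first gridline: x 0.3695, y 0.5600 (then +1.1547 / +2.0000)
    (4,7) via x @ 0.3695
    (4,6) via y @ 0.5600
    (5,6) via x @ 1.5242
    (5,5) via y @ 2.5600
    (6,5) via x @ 2.6789
    (7,5) via x @ 3.8336  # hit
  → r_1 = 3.8336
beam 2: φ=0°, α=60°
  direction (0.5000, 0.8660); cell (3,7); t to first gridline: x 0.6400, y 0.8314 (then +2.0000 / +1.1547)
    (4,7) via x @ 0.6400
    (4,8) via y @ 0.8314
    (4,9) via y @ 1.9861  # hit
  → r_2 = 1.9861
beam 3: φ=90°, α=150°
  direction (-0.8660, 0.5000); cell (3,7); t to first gridline: x 0.7852, y 1.4400 (then +1.1547 / +2.0000)
    (2,7) via x @ 0.7852
    (2,8) via y @ 1.4400
    (1,8) via x @ 1.9399
    (0,8) via x @ 3.0946  # hit
  → r_3 = 3.0946

ranges = [3.8336, 1.9861, 3.0946]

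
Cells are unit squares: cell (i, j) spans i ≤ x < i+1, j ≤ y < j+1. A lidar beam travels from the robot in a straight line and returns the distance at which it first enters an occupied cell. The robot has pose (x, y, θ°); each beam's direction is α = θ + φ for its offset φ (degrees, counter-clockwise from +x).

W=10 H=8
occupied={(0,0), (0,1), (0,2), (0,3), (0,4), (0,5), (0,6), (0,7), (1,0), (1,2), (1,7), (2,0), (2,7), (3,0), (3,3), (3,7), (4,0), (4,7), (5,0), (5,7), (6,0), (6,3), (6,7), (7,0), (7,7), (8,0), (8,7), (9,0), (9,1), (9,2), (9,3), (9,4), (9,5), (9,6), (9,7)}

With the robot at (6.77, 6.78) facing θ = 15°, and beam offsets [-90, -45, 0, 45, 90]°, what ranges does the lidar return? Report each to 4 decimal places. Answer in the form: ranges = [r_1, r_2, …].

ranges = [5.9839, 2.5750, 0.8500, 0.2540, 0.2278]

beam 1: φ=-90°, α=285°
  cosα=0.2588 sinα=-0.9659 | (6,6) | tMaxX 0.8887 tMaxY 0.8075 | tΔX 3.8637 tΔY 1.0353
    t=0.8075 [y] (6,5)
    t=0.8887 [x] (7,5)
    t=1.8428 [y] (7,4)
    t=2.8781 [y] (7,3)
    t=3.9133 [y] (7,2)
    t=4.7524 [x] (8,2)
    t=4.9486 [y] (8,1)
    t=5.9839 [y] (8,0) — stop
  → r_1 = 5.9839
beam 2: φ=-45°, α=330°
  cosα=0.8660 sinα=-0.5000 | (6,6) | tMaxX 0.2656 tMaxY 1.5600 | tΔX 1.1547 tΔY 2.0000
    t=0.2656 [x] (7,6)
    t=1.4203 [x] (8,6)
    t=1.5600 [y] (8,5)
    t=2.5750 [x] (9,5) — stop
  → r_2 = 2.5750
beam 3: φ=0°, α=15°
  cosα=0.9659 sinα=0.2588 | (6,6) | tMaxX 0.2381 tMaxY 0.8500 | tΔX 1.0353 tΔY 3.8637
    t=0.2381 [x] (7,6)
    t=0.8500 [y] (7,7) — stop
  → r_3 = 0.8500
beam 4: φ=45°, α=60°
  cosα=0.5000 sinα=0.8660 | (6,6) | tMaxX 0.4600 tMaxY 0.2540 | tΔX 2.0000 tΔY 1.1547
    t=0.2540 [y] (6,7) — stop
  → r_4 = 0.2540
beam 5: φ=90°, α=105°
  cosα=-0.2588 sinα=0.9659 | (6,6) | tMaxX 2.9751 tMaxY 0.2278 | tΔX 3.8637 tΔY 1.0353
    t=0.2278 [y] (6,7) — stop
  → r_5 = 0.2278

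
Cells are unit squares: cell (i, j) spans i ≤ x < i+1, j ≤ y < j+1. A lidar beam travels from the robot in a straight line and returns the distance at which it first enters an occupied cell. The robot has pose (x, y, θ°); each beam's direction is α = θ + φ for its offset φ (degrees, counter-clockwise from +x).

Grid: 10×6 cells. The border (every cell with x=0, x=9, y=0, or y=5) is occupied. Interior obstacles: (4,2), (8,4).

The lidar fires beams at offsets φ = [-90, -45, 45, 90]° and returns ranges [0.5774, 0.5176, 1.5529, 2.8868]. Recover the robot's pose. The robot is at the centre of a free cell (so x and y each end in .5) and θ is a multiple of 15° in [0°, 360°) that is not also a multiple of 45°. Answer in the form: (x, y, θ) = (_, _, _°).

Enumerate (i+0.5, j+0.5, θ) over the 30 free cells and 16 admissible headings. For each, cast all 4 beams and compare to the given ranges.
  (1.5, 1.5, 330°): beam 3 = 2.5882 ≠ 1.5529 ✗
  (1.5, 3.5, 60°): beam 1 = 2.8868 ≠ 0.5774 ✗
  (4.5, 4.5, 150°): beam 3 = 3.6235 ≠ 1.5529 ✗
  (3.5, 2.5, 60°): beam 3 = 2.5882 ≠ 1.5529 ✗
  …
  (7.5, 1.5, 330°): r_1=0.5774, r_2=0.5176, r_3=1.5529, r_4=2.8868 — all match ✓
No second candidate reproduces the full scan.

(x, y, θ) = (7.5, 1.5, 330°)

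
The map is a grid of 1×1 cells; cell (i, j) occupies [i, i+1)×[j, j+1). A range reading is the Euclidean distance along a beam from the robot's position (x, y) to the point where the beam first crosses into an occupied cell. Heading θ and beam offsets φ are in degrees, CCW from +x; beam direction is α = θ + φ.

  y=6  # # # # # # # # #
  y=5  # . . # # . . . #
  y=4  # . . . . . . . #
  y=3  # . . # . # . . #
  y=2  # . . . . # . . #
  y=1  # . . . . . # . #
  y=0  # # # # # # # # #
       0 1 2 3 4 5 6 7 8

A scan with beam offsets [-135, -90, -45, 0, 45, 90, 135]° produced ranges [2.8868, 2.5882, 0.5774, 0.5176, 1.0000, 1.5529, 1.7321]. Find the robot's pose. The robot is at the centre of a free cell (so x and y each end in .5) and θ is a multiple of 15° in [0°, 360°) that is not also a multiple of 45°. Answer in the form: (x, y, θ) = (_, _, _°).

(x, y, θ) = (6.5, 3.5, 195°)

Candidates: 29 free-cell centres × 16 headings = 464 poses. Raycast each; keep the one whose scan matches to 4 dp.
  (1.5, 5.5, 195°): beam 1 = 0.5774 ≠ 2.8868 ✗
  (6.5, 4.5, 345°): beam 1 = 1.0000 ≠ 2.8868 ✗
  (3.5, 4.5, 165°): beam 1 = 1.0000 ≠ 2.8868 ✗
  …
  (6.5, 3.5, 195°): r_1=2.8868, r_2=2.5882, r_3=0.5774, r_4=0.5176, r_5=1.0000, r_6=1.5529, r_7=1.7321 — all match ✓
Unique over the lattice → pose = (6.5, 3.5, 195°).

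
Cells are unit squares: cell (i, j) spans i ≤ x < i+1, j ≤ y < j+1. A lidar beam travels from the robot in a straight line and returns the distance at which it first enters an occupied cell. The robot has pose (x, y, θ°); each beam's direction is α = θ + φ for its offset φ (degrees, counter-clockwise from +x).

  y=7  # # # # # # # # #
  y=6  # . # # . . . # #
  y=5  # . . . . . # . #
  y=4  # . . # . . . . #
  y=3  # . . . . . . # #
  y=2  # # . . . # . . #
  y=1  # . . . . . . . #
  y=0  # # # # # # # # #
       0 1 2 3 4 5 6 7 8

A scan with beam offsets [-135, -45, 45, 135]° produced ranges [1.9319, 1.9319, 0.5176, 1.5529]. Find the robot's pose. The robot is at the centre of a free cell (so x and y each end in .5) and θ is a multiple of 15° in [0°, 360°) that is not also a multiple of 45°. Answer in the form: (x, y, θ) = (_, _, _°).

Candidates: 34 free-cell centres × 16 headings = 544 poses. Raycast each; keep the one whose scan matches to 4 dp.
  (6.5, 2.5, 105°): beam 1 = 1.7321 ≠ 1.9319 ✗
  (3.5, 1.5, 150°): beam 2 = 4.6587 ≠ 1.9319 ✗
  (4.5, 6.5, 150°): beam 2 = 0.5176 ≠ 1.9319 ✗
  (5.5, 1.5, 60°): beam 1 = 0.5176 ≠ 1.9319 ✗
  (1.5, 6.5, 60°): beam 1 = 5.6940 ≠ 1.9319 ✗
  …
  (5.5, 3.5, 210°): r_1=1.9319, r_2=1.9319, r_3=0.5176, r_4=1.5529 — all match ✓
No second candidate reproduces the full scan.

(x, y, θ) = (5.5, 3.5, 210°)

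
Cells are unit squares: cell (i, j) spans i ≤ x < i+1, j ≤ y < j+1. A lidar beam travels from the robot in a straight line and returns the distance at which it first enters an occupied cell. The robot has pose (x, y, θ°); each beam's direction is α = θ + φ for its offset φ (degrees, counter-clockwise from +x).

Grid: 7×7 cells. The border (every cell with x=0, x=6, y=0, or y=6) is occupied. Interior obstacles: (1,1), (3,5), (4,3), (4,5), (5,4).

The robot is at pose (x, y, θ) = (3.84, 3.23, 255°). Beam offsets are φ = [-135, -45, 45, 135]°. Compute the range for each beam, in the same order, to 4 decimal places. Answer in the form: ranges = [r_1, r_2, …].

ranges = [3.1985, 2.4600, 2.5750, 0.1848]

beam 1: φ=-135°, α=120°
  direction (-0.5000, 0.8660); cell (3,3); t to first gridline: x 1.6800, y 0.8891 (then +2.0000 / +1.1547)
    (3,4) via y @ 0.8891
    (2,4) via x @ 1.6800
    (2,5) via y @ 2.0438
    (2,6) via y @ 3.1985  # hit
  → r_1 = 3.1985
beam 2: φ=-45°, α=210°
  direction (-0.8660, -0.5000); cell (3,3); t to first gridline: x 0.9699, y 0.4600 (then +1.1547 / +2.0000)
    (3,2) via y @ 0.4600
    (2,2) via x @ 0.9699
    (1,2) via x @ 2.1246
    (1,1) via y @ 2.4600  # hit
  → r_2 = 2.4600
beam 3: φ=45°, α=300°
  direction (0.5000, -0.8660); cell (3,3); t to first gridline: x 0.3200, y 0.2656 (then +2.0000 / +1.1547)
    (3,2) via y @ 0.2656
    (4,2) via x @ 0.3200
    (4,1) via y @ 1.4203
    (5,1) via x @ 2.3200
    (5,0) via y @ 2.5750  # hit
  → r_3 = 2.5750
beam 4: φ=135°, α=30°
  direction (0.8660, 0.5000); cell (3,3); t to first gridline: x 0.1848, y 1.5400 (then +1.1547 / +2.0000)
    (4,3) via x @ 0.1848  # hit
  → r_4 = 0.1848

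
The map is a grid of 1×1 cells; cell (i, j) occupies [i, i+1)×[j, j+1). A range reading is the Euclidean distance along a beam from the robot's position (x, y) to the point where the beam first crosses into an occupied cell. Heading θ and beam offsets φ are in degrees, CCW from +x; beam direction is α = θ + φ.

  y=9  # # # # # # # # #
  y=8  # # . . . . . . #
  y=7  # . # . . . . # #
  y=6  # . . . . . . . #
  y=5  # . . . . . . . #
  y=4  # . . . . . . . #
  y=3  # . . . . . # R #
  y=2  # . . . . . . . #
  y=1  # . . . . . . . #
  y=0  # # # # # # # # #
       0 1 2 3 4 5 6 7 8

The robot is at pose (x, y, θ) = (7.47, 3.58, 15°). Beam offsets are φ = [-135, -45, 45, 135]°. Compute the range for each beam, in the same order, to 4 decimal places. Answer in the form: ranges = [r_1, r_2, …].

ranges = [2.9791, 0.6120, 1.0600, 0.5427]

beam 1: φ=-135°, α=240°
  cosα=-0.5000 sinα=-0.8660 | (7,3) | tMaxX 0.9400 tMaxY 0.6697 | tΔX 2.0000 tΔY 1.1547
    t=0.6697 [y] (7,2)
    t=0.9400 [x] (6,2)
    t=1.8244 [y] (6,1)
    t=2.9400 [x] (5,1)
    t=2.9791 [y] (5,0) — stop
  → r_1 = 2.9791
beam 2: φ=-45°, α=330°
  cosα=0.8660 sinα=-0.5000 | (7,3) | tMaxX 0.6120 tMaxY 1.1600 | tΔX 1.1547 tΔY 2.0000
    t=0.6120 [x] (8,3) — stop
  → r_2 = 0.6120
beam 3: φ=45°, α=60°
  cosα=0.5000 sinα=0.8660 | (7,3) | tMaxX 1.0600 tMaxY 0.4850 | tΔX 2.0000 tΔY 1.1547
    t=0.4850 [y] (7,4)
    t=1.0600 [x] (8,4) — stop
  → r_3 = 1.0600
beam 4: φ=135°, α=150°
  cosα=-0.8660 sinα=0.5000 | (7,3) | tMaxX 0.5427 tMaxY 0.8400 | tΔX 1.1547 tΔY 2.0000
    t=0.5427 [x] (6,3) — stop
  → r_4 = 0.5427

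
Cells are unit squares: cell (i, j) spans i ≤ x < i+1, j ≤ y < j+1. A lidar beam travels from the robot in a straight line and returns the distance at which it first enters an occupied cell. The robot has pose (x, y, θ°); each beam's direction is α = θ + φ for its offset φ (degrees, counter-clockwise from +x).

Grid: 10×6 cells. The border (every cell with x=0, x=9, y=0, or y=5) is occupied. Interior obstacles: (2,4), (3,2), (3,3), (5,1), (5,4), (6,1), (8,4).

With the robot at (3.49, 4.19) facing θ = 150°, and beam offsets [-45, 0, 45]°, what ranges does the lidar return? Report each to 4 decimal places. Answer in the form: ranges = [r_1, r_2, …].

beam 1: φ=-45°, α=105°
  direction (-0.2588, 0.9659); cell (3,4); t to first gridline: x 1.8932, y 0.8386 (then +3.8637 / +1.0353)
    (3,5) via y @ 0.8386  # hit
  → r_1 = 0.8386
beam 2: φ=0°, α=150°
  direction (-0.8660, 0.5000); cell (3,4); t to first gridline: x 0.5658, y 1.6200 (then +1.1547 / +2.0000)
    (2,4) via x @ 0.5658  # hit
  → r_2 = 0.5658
beam 3: φ=45°, α=195°
  direction (-0.9659, -0.2588); cell (3,4); t to first gridline: x 0.5073, y 0.7341 (then +1.0353 / +3.8637)
    (2,4) via x @ 0.5073  # hit
  → r_3 = 0.5073

ranges = [0.8386, 0.5658, 0.5073]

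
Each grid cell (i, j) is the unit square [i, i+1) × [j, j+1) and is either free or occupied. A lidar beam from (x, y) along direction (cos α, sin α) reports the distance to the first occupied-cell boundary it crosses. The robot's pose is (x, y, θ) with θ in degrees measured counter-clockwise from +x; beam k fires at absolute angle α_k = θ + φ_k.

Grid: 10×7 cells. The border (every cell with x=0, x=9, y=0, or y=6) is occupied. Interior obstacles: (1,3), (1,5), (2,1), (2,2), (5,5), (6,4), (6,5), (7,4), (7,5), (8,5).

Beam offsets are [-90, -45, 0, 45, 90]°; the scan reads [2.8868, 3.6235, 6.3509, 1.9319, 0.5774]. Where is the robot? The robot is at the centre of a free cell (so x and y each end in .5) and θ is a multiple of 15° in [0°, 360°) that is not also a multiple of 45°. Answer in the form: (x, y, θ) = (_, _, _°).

(x, y, θ) = (6.5, 1.5, 150°)

The pose lattice has 30·16 = 480 candidates. Test each by forward raycasting.
  (6.5, 3.5, 330°): beam 2 = 2.5882 ≠ 3.6235 ✗
  (2.5, 5.5, 195°): beam 1 = 0.5176 ≠ 2.8868 ✗
  (5.5, 3.5, 195°): beam 1 = 1.5529 ≠ 2.8868 ✗
  …
  (6.5, 1.5, 150°): r_1=2.8868, r_2=3.6235, r_3=6.3509, r_4=1.9319, r_5=0.5774 — all match ✓
Only this pose fits every beam.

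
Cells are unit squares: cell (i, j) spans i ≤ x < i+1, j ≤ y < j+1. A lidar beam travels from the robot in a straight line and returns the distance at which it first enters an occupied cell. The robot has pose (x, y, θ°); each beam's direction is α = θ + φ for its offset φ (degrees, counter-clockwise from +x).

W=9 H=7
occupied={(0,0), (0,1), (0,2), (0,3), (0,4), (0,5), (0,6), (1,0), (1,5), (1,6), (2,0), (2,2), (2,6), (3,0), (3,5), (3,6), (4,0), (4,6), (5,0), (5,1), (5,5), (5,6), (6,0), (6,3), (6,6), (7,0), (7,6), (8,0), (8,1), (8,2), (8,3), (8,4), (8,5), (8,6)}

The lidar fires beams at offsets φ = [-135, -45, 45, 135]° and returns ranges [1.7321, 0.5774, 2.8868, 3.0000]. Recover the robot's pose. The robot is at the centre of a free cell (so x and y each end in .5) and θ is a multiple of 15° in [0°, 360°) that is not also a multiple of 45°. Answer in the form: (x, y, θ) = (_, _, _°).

(x, y, θ) = (3.5, 4.5, 165°)

The pose lattice has 29·16 = 464 candidates. Test each by forward raycasting.
  (6.5, 1.5, 285°): beam 1 = 0.5774 ≠ 1.7321 ✗
  (2.5, 3.5, 300°): beam 1 = 1.5529 ≠ 1.7321 ✗
  (7.5, 4.5, 60°): beam 1 = 1.9319 ≠ 1.7321 ✗
  (2.5, 3.5, 330°): beam 1 = 1.5529 ≠ 1.7321 ✗
  …
  (3.5, 4.5, 165°): r_1=1.7321, r_2=0.5774, r_3=2.8868, r_4=3.0000 — all match ✓
Unique over the lattice → pose = (3.5, 4.5, 165°).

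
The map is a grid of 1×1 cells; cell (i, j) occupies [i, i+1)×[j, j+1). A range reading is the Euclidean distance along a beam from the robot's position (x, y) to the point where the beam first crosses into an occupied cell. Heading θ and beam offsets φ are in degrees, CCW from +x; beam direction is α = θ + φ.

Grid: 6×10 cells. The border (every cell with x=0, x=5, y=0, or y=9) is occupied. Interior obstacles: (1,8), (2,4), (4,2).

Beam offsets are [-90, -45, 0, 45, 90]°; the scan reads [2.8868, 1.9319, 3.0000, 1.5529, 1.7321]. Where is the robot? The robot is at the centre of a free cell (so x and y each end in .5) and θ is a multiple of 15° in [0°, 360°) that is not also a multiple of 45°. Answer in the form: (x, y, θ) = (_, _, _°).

Candidates: 29 free-cell centres × 16 headings = 464 poses. Raycast each; keep the one whose scan matches to 4 dp.
  (3.5, 3.5, 15°): beam 1 = 2.5882 ≠ 2.8868 ✗
  (3.5, 2.5, 15°): beam 1 = 1.5529 ≠ 2.8868 ✗
  (3.5, 5.5, 255°): beam 1 = 2.5882 ≠ 2.8868 ✗
  …
  (3.5, 6.5, 300°): r_1=2.8868, r_2=1.9319, r_3=3.0000, r_4=1.5529, r_5=1.7321 — all match ✓
Only this pose fits every beam.

(x, y, θ) = (3.5, 6.5, 300°)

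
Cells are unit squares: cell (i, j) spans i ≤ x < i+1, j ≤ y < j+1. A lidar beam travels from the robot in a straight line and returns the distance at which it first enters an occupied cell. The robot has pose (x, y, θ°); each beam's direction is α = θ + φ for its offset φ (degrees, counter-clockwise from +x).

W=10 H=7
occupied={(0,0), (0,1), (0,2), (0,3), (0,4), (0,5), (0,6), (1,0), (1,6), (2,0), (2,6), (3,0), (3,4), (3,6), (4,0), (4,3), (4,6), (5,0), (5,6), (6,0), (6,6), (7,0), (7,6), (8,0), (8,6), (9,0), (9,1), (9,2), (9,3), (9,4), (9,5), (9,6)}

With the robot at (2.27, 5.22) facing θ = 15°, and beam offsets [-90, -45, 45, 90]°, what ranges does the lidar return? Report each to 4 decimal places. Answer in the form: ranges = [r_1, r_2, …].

ranges = [4.3689, 0.8429, 0.9007, 0.8075]

beam 1: φ=-90°, α=285°
  cosα=0.2588 sinα=-0.9659 | (2,5) | tMaxX 2.8205 tMaxY 0.2278 | tΔX 3.8637 tΔY 1.0353
    t=0.2278 [y] (2,4)
    t=1.2630 [y] (2,3)
    t=2.2983 [y] (2,2)
    t=2.8205 [x] (3,2)
    t=3.3336 [y] (3,1)
    t=4.3689 [y] (3,0) — stop
  → r_1 = 4.3689
beam 2: φ=-45°, α=330°
  cosα=0.8660 sinα=-0.5000 | (2,5) | tMaxX 0.8429 tMaxY 0.4400 | tΔX 1.1547 tΔY 2.0000
    t=0.4400 [y] (2,4)
    t=0.8429 [x] (3,4) — stop
  → r_2 = 0.8429
beam 3: φ=45°, α=60°
  cosα=0.5000 sinα=0.8660 | (2,5) | tMaxX 1.4600 tMaxY 0.9007 | tΔX 2.0000 tΔY 1.1547
    t=0.9007 [y] (2,6) — stop
  → r_3 = 0.9007
beam 4: φ=90°, α=105°
  cosα=-0.2588 sinα=0.9659 | (2,5) | tMaxX 1.0432 tMaxY 0.8075 | tΔX 3.8637 tΔY 1.0353
    t=0.8075 [y] (2,6) — stop
  → r_4 = 0.8075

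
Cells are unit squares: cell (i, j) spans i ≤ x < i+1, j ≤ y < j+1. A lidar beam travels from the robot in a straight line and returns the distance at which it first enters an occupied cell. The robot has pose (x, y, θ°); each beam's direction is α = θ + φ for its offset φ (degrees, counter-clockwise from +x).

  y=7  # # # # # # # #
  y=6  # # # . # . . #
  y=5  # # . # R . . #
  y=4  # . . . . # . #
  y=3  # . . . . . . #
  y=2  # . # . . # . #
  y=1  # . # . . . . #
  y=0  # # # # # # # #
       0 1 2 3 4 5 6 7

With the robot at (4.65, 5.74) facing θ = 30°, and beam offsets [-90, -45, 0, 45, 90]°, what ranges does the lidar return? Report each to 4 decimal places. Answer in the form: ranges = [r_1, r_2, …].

beam 1: φ=-90°, α=300°
  dir = (cos 300°, sin 300°) = (0.5000, -0.8660); from cell (4,5)
  next x-line at t=0.7000, next y-line at t=0.8545; Δt_x=2.0000, Δt_y=1.1547
    x: enter (5,5) at t=0.7000
    y: enter (5,4) at t=0.8545 ← occupied
  → r_1 = 0.8545
beam 2: φ=-45°, α=345°
  dir = (cos 345°, sin 345°) = (0.9659, -0.2588); from cell (4,5)
  next x-line at t=0.3623, next y-line at t=2.8591; Δt_x=1.0353, Δt_y=3.8637
    x: enter (5,5) at t=0.3623
    x: enter (6,5) at t=1.3976
    x: enter (7,5) at t=2.4329 ← occupied
  → r_2 = 2.4329
beam 3: φ=0°, α=30°
  dir = (cos 30°, sin 30°) = (0.8660, 0.5000); from cell (4,5)
  next x-line at t=0.4041, next y-line at t=0.5200; Δt_x=1.1547, Δt_y=2.0000
    x: enter (5,5) at t=0.4041
    y: enter (5,6) at t=0.5200
    x: enter (6,6) at t=1.5588
    y: enter (6,7) at t=2.5200 ← occupied
  → r_3 = 2.5200
beam 4: φ=45°, α=75°
  dir = (cos 75°, sin 75°) = (0.2588, 0.9659); from cell (4,5)
  next x-line at t=1.3523, next y-line at t=0.2692; Δt_x=3.8637, Δt_y=1.0353
    y: enter (4,6) at t=0.2692 ← occupied
  → r_4 = 0.2692
beam 5: φ=90°, α=120°
  dir = (cos 120°, sin 120°) = (-0.5000, 0.8660); from cell (4,5)
  next x-line at t=1.3000, next y-line at t=0.3002; Δt_x=2.0000, Δt_y=1.1547
    y: enter (4,6) at t=0.3002 ← occupied
  → r_5 = 0.3002

ranges = [0.8545, 2.4329, 2.5200, 0.2692, 0.3002]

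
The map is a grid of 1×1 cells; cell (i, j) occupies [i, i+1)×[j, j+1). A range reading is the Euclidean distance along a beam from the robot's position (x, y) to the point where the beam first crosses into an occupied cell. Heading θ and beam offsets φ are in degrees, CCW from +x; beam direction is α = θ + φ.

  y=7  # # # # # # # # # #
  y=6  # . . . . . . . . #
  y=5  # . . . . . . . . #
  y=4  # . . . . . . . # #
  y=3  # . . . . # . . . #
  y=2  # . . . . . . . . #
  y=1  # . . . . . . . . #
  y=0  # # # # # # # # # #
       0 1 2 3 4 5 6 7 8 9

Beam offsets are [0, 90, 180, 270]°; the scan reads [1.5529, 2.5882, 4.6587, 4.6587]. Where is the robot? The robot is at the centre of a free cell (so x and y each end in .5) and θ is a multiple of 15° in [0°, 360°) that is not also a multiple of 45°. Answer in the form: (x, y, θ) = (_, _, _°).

Enumerate (i+0.5, j+0.5, θ) over the 46 free cells and 16 admissible headings. For each, cast all 4 beams and compare to the given ranges.
  (2.5, 6.5, 105°): beam 1 = 0.5176 ≠ 1.5529 ✗
  (8.5, 1.5, 15°): beam 1 = 0.5176 ≠ 1.5529 ✗
  (8.5, 3.5, 285°): beam 1 = 1.9319 ≠ 1.5529 ✗
  …
  (3.5, 5.5, 75°): r_1=1.5529, r_2=2.5882, r_3=4.6587, r_4=4.6587 — all match ✓
Unique over the lattice → pose = (3.5, 5.5, 75°).

(x, y, θ) = (3.5, 5.5, 75°)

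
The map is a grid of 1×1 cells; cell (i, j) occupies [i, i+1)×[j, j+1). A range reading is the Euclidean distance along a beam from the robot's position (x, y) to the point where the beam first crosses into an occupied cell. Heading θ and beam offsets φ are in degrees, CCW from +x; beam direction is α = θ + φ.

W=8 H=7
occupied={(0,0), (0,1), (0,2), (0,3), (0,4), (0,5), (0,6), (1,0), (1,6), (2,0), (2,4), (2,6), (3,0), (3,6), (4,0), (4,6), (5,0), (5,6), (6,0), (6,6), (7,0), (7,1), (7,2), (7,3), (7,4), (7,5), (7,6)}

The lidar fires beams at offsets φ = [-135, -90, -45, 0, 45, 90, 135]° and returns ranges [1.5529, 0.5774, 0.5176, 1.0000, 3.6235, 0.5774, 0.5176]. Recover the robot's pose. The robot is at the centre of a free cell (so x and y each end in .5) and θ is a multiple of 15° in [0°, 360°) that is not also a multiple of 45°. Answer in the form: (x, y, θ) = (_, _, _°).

Enumerate (i+0.5, j+0.5, θ) over the 29 free cells and 16 admissible headings. For each, cast all 7 beams and compare to the given ranges.
  (1.5, 4.5, 105°): beam 1 = 0.5774 ≠ 1.5529 ✗
  (6.5, 2.5, 165°): beam 1 = 0.5774 ≠ 1.5529 ✗
  (3.5, 5.5, 15°): beam 1 = 1.0000 ≠ 1.5529 ✗
  …
  (1.5, 4.5, 240°): r_1=1.5529, r_2=0.5774, r_3=0.5176, r_4=1.0000, r_5=3.6235, r_6=0.5774, r_7=0.5176 — all match ✓
Only this pose fits every beam.

(x, y, θ) = (1.5, 4.5, 240°)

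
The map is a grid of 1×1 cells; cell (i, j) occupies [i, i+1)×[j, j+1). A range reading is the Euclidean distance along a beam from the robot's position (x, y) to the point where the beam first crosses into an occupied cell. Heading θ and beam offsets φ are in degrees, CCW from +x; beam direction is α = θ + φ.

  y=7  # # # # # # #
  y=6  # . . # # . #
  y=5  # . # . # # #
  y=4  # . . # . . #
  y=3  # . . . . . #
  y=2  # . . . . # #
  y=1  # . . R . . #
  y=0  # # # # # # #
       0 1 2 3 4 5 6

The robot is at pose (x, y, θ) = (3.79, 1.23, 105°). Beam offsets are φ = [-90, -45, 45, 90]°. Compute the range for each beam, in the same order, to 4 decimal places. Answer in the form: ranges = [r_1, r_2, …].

beam 1: φ=-90°, α=15°
  direction (0.9659, 0.2588); cell (3,1); t to first gridline: x 0.2174, y 2.9751 (then +1.0353 / +3.8637)
    (4,1) via x @ 0.2174
    (5,1) via x @ 1.2527
    (6,1) via x @ 2.2880  # hit
  → r_1 = 2.2880
beam 2: φ=-45°, α=60°
  direction (0.5000, 0.8660); cell (3,1); t to first gridline: x 0.4200, y 0.8891 (then +2.0000 / +1.1547)
    (4,1) via x @ 0.4200
    (4,2) via y @ 0.8891
    (4,3) via y @ 2.0438
    (5,3) via x @ 2.4200
    (5,4) via y @ 3.1985
    (5,5) via y @ 4.3532  # hit
  → r_2 = 4.3532
beam 3: φ=45°, α=150°
  direction (-0.8660, 0.5000); cell (3,1); t to first gridline: x 0.9122, y 1.5400 (then +1.1547 / +2.0000)
    (2,1) via x @ 0.9122
    (2,2) via y @ 1.5400
    (1,2) via x @ 2.0669
    (0,2) via x @ 3.2216  # hit
  → r_3 = 3.2216
beam 4: φ=90°, α=195°
  direction (-0.9659, -0.2588); cell (3,1); t to first gridline: x 0.8179, y 0.8887 (then +1.0353 / +3.8637)
    (2,1) via x @ 0.8179
    (2,0) via y @ 0.8887  # hit
  → r_4 = 0.8887

ranges = [2.2880, 4.3532, 3.2216, 0.8887]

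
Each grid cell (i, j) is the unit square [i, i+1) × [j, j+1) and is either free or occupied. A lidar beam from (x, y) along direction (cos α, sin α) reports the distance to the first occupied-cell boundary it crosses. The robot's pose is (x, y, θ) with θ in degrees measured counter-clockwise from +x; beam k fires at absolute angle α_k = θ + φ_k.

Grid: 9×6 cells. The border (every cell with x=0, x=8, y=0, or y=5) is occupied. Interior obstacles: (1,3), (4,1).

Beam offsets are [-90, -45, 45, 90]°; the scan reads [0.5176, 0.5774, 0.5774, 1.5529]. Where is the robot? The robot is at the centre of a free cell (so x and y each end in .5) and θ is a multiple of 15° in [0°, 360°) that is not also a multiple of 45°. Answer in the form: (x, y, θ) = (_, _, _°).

(x, y, θ) = (1.5, 2.5, 165°)

Enumerate (i+0.5, j+0.5, θ) over the 26 free cells and 16 admissible headings. For each, cast all 4 beams and compare to the given ranges.
  (3.5, 2.5, 345°): beam 1 = 1.5529 ≠ 0.5176 ✗
  (3.5, 1.5, 330°): beam 1 = 0.5774 ≠ 0.5176 ✗
  (6.5, 1.5, 240°): beam 1 = 6.3509 ≠ 0.5176 ✗
  (3.5, 1.5, 75°): beam 3 = 4.0415 ≠ 0.5774 ✗
  (5.5, 1.5, 75°): beam 1 = 1.9319 ≠ 0.5176 ✗
  …
  (1.5, 2.5, 165°): r_1=0.5176, r_2=0.5774, r_3=0.5774, r_4=1.5529 — all match ✓
Only this pose fits every beam.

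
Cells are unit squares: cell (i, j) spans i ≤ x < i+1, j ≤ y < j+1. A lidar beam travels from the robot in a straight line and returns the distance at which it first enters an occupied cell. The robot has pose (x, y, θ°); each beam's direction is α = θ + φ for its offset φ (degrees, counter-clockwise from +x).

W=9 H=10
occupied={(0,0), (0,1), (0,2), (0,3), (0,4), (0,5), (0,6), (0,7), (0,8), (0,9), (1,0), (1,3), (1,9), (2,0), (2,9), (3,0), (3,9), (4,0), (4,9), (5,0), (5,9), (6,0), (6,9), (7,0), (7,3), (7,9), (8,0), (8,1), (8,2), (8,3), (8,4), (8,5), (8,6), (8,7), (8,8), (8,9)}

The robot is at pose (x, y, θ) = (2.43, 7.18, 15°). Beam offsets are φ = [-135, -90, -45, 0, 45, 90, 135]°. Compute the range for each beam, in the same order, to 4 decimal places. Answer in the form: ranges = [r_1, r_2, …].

ranges = [2.8600, 6.3980, 6.3600, 5.7665, 2.1016, 1.8842, 1.6512]

beam 1: φ=-135°, α=240°
  dir = (cos 240°, sin 240°) = (-0.5000, -0.8660); from cell (2,7)
  next x-line at t=0.8600, next y-line at t=0.2078; Δt_x=2.0000, Δt_y=1.1547
    y: enter (2,6) at t=0.2078
    x: enter (1,6) at t=0.8600
    y: enter (1,5) at t=1.3625
    y: enter (1,4) at t=2.5172
    x: enter (0,4) at t=2.8600 ← occupied
  → r_1 = 2.8600
beam 2: φ=-90°, α=285°
  dir = (cos 285°, sin 285°) = (0.2588, -0.9659); from cell (2,7)
  next x-line at t=2.2023, next y-line at t=0.1863; Δt_x=3.8637, Δt_y=1.0353
    y: enter (2,6) at t=0.1863
    y: enter (2,5) at t=1.2216
    x: enter (3,5) at t=2.2023
    y: enter (3,4) at t=2.2569
    y: enter (3,3) at t=3.2922
    y: enter (3,2) at t=4.3275
    y: enter (3,1) at t=5.3627
    x: enter (4,1) at t=6.0660
    y: enter (4,0) at t=6.3980 ← occupied
  → r_2 = 6.3980
beam 3: φ=-45°, α=330°
  dir = (cos 330°, sin 330°) = (0.8660, -0.5000); from cell (2,7)
  next x-line at t=0.6582, next y-line at t=0.3600; Δt_x=1.1547, Δt_y=2.0000
    y: enter (2,6) at t=0.3600
    x: enter (3,6) at t=0.6582
    x: enter (4,6) at t=1.8129
    y: enter (4,5) at t=2.3600
    x: enter (5,5) at t=2.9676
    x: enter (6,5) at t=4.1223
    y: enter (6,4) at t=4.3600
    x: enter (7,4) at t=5.2770
    y: enter (7,3) at t=6.3600 ← occupied
  → r_3 = 6.3600
beam 4: φ=0°, α=15°
  dir = (cos 15°, sin 15°) = (0.9659, 0.2588); from cell (2,7)
  next x-line at t=0.5901, next y-line at t=3.1682; Δt_x=1.0353, Δt_y=3.8637
    x: enter (3,7) at t=0.5901
    x: enter (4,7) at t=1.6254
    x: enter (5,7) at t=2.6607
    y: enter (5,8) at t=3.1682
    x: enter (6,8) at t=3.6959
    x: enter (7,8) at t=4.7312
    x: enter (8,8) at t=5.7665 ← occupied
  → r_4 = 5.7665
beam 5: φ=45°, α=60°
  dir = (cos 60°, sin 60°) = (0.5000, 0.8660); from cell (2,7)
  next x-line at t=1.1400, next y-line at t=0.9469; Δt_x=2.0000, Δt_y=1.1547
    y: enter (2,8) at t=0.9469
    x: enter (3,8) at t=1.1400
    y: enter (3,9) at t=2.1016 ← occupied
  → r_5 = 2.1016
beam 6: φ=90°, α=105°
  dir = (cos 105°, sin 105°) = (-0.2588, 0.9659); from cell (2,7)
  next x-line at t=1.6614, next y-line at t=0.8489; Δt_x=3.8637, Δt_y=1.0353
    y: enter (2,8) at t=0.8489
    x: enter (1,8) at t=1.6614
    y: enter (1,9) at t=1.8842 ← occupied
  → r_6 = 1.8842
beam 7: φ=135°, α=150°
  dir = (cos 150°, sin 150°) = (-0.8660, 0.5000); from cell (2,7)
  next x-line at t=0.4965, next y-line at t=1.6400; Δt_x=1.1547, Δt_y=2.0000
    x: enter (1,7) at t=0.4965
    y: enter (1,8) at t=1.6400
    x: enter (0,8) at t=1.6512 ← occupied
  → r_7 = 1.6512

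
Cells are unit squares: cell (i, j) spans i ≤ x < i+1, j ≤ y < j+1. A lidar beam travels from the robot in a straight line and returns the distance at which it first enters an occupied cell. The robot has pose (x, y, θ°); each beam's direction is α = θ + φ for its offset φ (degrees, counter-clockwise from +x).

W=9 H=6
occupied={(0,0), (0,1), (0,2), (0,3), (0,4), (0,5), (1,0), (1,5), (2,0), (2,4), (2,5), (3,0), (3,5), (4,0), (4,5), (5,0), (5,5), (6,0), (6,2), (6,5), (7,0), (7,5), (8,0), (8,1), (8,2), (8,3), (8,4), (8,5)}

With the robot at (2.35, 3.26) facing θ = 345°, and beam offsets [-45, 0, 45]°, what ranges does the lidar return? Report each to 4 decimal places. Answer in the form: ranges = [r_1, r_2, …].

ranges = [2.6096, 3.7788, 3.4800]

beam 1: φ=-45°, α=300°
  cosα=0.5000 sinα=-0.8660 | (2,3) | tMaxX 1.3000 tMaxY 0.3002 | tΔX 2.0000 tΔY 1.1547
    t=0.3002 [y] (2,2)
    t=1.3000 [x] (3,2)
    t=1.4549 [y] (3,1)
    t=2.6096 [y] (3,0) — stop
  → r_1 = 2.6096
beam 2: φ=0°, α=345°
  cosα=0.9659 sinα=-0.2588 | (2,3) | tMaxX 0.6729 tMaxY 1.0046 | tΔX 1.0353 tΔY 3.8637
    t=0.6729 [x] (3,3)
    t=1.0046 [y] (3,2)
    t=1.7082 [x] (4,2)
    t=2.7435 [x] (5,2)
    t=3.7788 [x] (6,2) — stop
  → r_2 = 3.7788
beam 3: φ=45°, α=30°
  cosα=0.8660 sinα=0.5000 | (2,3) | tMaxX 0.7506 tMaxY 1.4800 | tΔX 1.1547 tΔY 2.0000
    t=0.7506 [x] (3,3)
    t=1.4800 [y] (3,4)
    t=1.9053 [x] (4,4)
    t=3.0600 [x] (5,4)
    t=3.4800 [y] (5,5) — stop
  → r_3 = 3.4800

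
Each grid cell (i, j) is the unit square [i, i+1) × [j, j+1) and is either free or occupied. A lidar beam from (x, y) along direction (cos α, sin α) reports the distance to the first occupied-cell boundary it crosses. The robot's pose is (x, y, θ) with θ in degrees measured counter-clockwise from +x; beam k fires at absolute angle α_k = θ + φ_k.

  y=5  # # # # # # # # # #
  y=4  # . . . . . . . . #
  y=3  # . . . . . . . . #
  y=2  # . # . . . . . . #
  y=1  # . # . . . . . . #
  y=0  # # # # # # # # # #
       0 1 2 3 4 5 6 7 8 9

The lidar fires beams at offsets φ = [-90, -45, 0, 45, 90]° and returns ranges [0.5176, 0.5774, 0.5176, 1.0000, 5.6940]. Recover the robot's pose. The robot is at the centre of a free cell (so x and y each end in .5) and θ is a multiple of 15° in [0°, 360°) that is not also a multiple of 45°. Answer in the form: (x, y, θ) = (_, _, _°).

(x, y, θ) = (3.5, 1.5, 285°)

Enumerate (i+0.5, j+0.5, θ) over the 30 free cells and 16 admissible headings. For each, cast all 5 beams and compare to the given ranges.
  (8.5, 3.5, 210°): beam 1 = 1.7321 ≠ 0.5176 ✗
  (6.5, 2.5, 150°): beam 1 = 2.8868 ≠ 0.5176 ✗
  (6.5, 4.5, 285°): beam 1 = 5.6940 ≠ 0.5176 ✗
  (5.5, 2.5, 285°): beam 1 = 2.5882 ≠ 0.5176 ✗
  …
  (3.5, 1.5, 285°): r_1=0.5176, r_2=0.5774, r_3=0.5176, r_4=1.0000, r_5=5.6940 — all match ✓
No second candidate reproduces the full scan.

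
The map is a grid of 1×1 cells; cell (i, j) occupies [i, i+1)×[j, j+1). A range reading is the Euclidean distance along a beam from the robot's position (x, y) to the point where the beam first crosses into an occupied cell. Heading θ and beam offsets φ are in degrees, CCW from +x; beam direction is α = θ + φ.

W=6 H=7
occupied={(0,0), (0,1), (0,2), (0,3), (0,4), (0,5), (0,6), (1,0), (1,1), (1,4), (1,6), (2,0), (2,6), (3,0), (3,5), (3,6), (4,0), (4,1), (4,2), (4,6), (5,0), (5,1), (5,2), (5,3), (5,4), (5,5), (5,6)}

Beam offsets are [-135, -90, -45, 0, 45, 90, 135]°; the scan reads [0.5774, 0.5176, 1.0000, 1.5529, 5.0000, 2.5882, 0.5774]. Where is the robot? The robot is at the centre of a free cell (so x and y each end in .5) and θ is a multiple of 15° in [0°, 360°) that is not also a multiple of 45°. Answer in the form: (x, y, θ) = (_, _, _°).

(x, y, θ) = (2.5, 1.5, 15°)

Candidates: 15 free-cell centres × 16 headings = 240 poses. Raycast each; keep the one whose scan matches to 4 dp.
  (2.5, 3.5, 150°): beam 1 = 2.5882 ≠ 0.5774 ✗
  (2.5, 5.5, 195°): beam 5 = 1.0000 ≠ 5.0000 ✗
  (1.5, 3.5, 75°): beam 1 = 2.8868 ≠ 0.5774 ✗
  (2.5, 1.5, 240°): beam 1 = 2.5882 ≠ 0.5774 ✗
  …
  (2.5, 1.5, 15°): r_1=0.5774, r_2=0.5176, r_3=1.0000, r_4=1.5529, r_5=5.0000, r_6=2.5882, r_7=0.5774 — all match ✓
No second candidate reproduces the full scan.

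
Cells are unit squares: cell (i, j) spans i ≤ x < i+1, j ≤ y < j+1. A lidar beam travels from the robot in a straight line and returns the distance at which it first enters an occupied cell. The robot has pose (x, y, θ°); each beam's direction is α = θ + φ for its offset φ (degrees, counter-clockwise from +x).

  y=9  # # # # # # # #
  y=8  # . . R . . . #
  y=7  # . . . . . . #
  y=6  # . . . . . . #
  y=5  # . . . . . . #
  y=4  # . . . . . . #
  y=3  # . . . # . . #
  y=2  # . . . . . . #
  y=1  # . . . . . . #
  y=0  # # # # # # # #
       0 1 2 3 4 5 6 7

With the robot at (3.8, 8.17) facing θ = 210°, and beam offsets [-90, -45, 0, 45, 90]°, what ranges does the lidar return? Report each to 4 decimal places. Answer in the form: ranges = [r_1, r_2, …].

beam 1: φ=-90°, α=120°
  cosα=-0.5000 sinα=0.8660 | (3,8) | tMaxX 1.6000 tMaxY 0.9584 | tΔX 2.0000 tΔY 1.1547
    t=0.9584 [y] (3,9) — stop
  → r_1 = 0.9584
beam 2: φ=-45°, α=165°
  cosα=-0.9659 sinα=0.2588 | (3,8) | tMaxX 0.8282 tMaxY 3.2069 | tΔX 1.0353 tΔY 3.8637
    t=0.8282 [x] (2,8)
    t=1.8635 [x] (1,8)
    t=2.8988 [x] (0,8) — stop
  → r_2 = 2.8988
beam 3: φ=0°, α=210°
  cosα=-0.8660 sinα=-0.5000 | (3,8) | tMaxX 0.9238 tMaxY 0.3400 | tΔX 1.1547 tΔY 2.0000
    t=0.3400 [y] (3,7)
    t=0.9238 [x] (2,7)
    t=2.0785 [x] (1,7)
    t=2.3400 [y] (1,6)
    t=3.2332 [x] (0,6) — stop
  → r_3 = 3.2332
beam 4: φ=45°, α=255°
  cosα=-0.2588 sinα=-0.9659 | (3,8) | tMaxX 3.0910 tMaxY 0.1760 | tΔX 3.8637 tΔY 1.0353
    t=0.1760 [y] (3,7)
    t=1.2113 [y] (3,6)
    t=2.2465 [y] (3,5)
    t=3.0910 [x] (2,5)
    t=3.2818 [y] (2,4)
    t=4.3171 [y] (2,3)
    t=5.3524 [y] (2,2)
    t=6.3877 [y] (2,1)
    t=6.9547 [x] (1,1)
    t=7.4229 [y] (1,0) — stop
  → r_4 = 7.4229
beam 5: φ=90°, α=300°
  cosα=0.5000 sinα=-0.8660 | (3,8) | tMaxX 0.4000 tMaxY 0.1963 | tΔX 2.0000 tΔY 1.1547
    t=0.1963 [y] (3,7)
    t=0.4000 [x] (4,7)
    t=1.3510 [y] (4,6)
    t=2.4000 [x] (5,6)
    t=2.5057 [y] (5,5)
    t=3.6604 [y] (5,4)
    t=4.4000 [x] (6,4)
    t=4.8151 [y] (6,3)
    t=5.9698 [y] (6,2)
    t=6.4000 [x] (7,2) — stop
  → r_5 = 6.4000

ranges = [0.9584, 2.8988, 3.2332, 7.4229, 6.4000]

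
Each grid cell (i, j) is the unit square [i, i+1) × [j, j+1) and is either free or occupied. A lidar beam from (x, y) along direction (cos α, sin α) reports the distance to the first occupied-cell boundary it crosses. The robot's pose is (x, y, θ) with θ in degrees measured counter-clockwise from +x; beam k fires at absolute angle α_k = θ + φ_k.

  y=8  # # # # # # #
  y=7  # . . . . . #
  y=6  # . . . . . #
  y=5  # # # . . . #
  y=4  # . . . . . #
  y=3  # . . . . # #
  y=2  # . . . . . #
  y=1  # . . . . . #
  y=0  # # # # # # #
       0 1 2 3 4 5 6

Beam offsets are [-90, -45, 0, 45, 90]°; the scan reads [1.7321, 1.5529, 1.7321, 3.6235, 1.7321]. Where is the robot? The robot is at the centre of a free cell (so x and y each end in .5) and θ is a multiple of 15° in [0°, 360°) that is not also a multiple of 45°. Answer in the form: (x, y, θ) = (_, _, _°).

(x, y, θ) = (4.5, 6.5, 120°)

Enumerate (i+0.5, j+0.5, θ) over the 32 free cells and 16 admissible headings. For each, cast all 5 beams and compare to the given ranges.
  (2.5, 3.5, 120°): beam 1 = 4.0415 ≠ 1.7321 ✗
  (1.5, 2.5, 120°): beam 1 = 5.1962 ≠ 1.7321 ✗
  (3.5, 7.5, 105°): beam 1 = 1.9319 ≠ 1.7321 ✗
  (4.5, 3.5, 15°): beam 1 = 2.5882 ≠ 1.7321 ✗
  …
  (4.5, 6.5, 120°): r_1=1.7321, r_2=1.5529, r_3=1.7321, r_4=3.6235, r_5=1.7321 — all match ✓
Unique over the lattice → pose = (4.5, 6.5, 120°).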